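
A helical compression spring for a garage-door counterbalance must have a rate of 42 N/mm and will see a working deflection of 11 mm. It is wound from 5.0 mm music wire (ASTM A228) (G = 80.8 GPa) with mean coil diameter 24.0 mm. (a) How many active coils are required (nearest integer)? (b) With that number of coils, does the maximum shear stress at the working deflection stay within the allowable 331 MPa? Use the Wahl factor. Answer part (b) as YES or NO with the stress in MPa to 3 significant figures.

N_a = Gd⁴/(8D³k) = (80.8×10³)(5.0⁴)/(8·24.0³·42) = 10.87 → N_a = 11
Actual rate k = Gd⁴/(8D³·11) = 41.512 N/mm
Working load F = kδ = 41.512·11 = 456.63 N
C = 24.0/5.0 = 4.8000; K_W = (4C−1)/(4C−4)+0.615/C = 1.3255
τ_max = K_W·8FD/(πd³) = 1.3255·223.26 = 295.93 MPa
τ_max ≤ 331 MPa → acceptable

(a) 11 coils; (b) YES, τ_max = 296 MPa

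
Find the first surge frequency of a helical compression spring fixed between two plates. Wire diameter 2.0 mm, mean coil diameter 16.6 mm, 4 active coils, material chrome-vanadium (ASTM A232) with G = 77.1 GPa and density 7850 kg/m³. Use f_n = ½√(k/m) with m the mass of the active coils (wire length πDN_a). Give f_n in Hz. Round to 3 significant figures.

640 Hz

k = Gd⁴/(8D³N_a) = (77.1×10³)(2.0⁴)/(8·16.6³·4) = 8.4275 N/mm = 8427.5 N/m
Wire length L = πDN_a = π·16.6·4 = 208.6 mm
m = ρ·(πd²/4)·L = 7850 × 3.1416×10⁻⁶ m² × 0.2086 m = 0.0051444 kg
f_n = ½√(k/m) = 0.5·√(8427.5/0.0051444) = 0.5·√(1.6382e+06) = 639.96 Hz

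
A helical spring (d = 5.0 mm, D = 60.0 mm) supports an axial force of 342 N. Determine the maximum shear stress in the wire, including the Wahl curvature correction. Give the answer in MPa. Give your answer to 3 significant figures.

Spring index C = D/d = 60.0/5.0 = 12.0000
K_W = (4C−1)/(4C−4) + 0.615/C = 47.000/44.000 + 0.0512 = 1.1194
τ₀ = 8FD/(πd³) = 8·342·60.0/(π·5.0³) = 164160/392.7 = 418.03 MPa
τ_max = K·τ₀ = 1.1194 × 418.03 = 467.96 MPa

468 MPa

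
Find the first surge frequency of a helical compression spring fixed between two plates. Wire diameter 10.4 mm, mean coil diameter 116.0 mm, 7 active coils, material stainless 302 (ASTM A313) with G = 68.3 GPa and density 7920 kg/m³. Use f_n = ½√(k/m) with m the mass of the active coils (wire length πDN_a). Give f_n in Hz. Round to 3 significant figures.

36.5 Hz

k = Gd⁴/(8D³N_a) = (68.3×10³)(10.4⁴)/(8·116.0³·7) = 9.141 N/mm = 9141 N/m
Wire length L = πDN_a = π·116.0·7 = 2551 mm
m = ρ·(πd²/4)·L = 7920 × 84.949×10⁻⁶ m² × 2.551 m = 1.7163 kg
f_n = ½√(k/m) = 0.5·√(9141/1.7163) = 0.5·√(5326) = 36.49 Hz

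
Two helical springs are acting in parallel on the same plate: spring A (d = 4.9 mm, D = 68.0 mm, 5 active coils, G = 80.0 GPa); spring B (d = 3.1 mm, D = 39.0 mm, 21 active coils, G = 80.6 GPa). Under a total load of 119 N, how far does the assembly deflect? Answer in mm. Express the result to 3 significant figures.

27.0 mm

k_A = Gd⁴/(8D³N_a) = (80.0×10³)(4.9⁴)/(8·68.0³·5) = 3.6668 N/mm
k_B = Gd⁴/(8D³N_a) = (80.6×10³)(3.1⁴)/(8·39.0³·21) = 0.74693 N/mm
Parallel: k_eq = 3.6668 + 0.74693 = 4.4137 N/mm
δ = F/k_eq = 119/4.4137 = 26.961 mm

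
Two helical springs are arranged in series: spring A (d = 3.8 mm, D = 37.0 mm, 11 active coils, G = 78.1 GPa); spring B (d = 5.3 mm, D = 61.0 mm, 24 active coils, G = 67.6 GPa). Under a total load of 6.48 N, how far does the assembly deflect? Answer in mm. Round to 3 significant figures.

k_A = Gd⁴/(8D³N_a) = (78.1×10³)(3.8⁴)/(8·37.0³·11) = 3.6534 N/mm
k_B = Gd⁴/(8D³N_a) = (67.6×10³)(5.3⁴)/(8·61.0³·24) = 1.2239 N/mm
Series: 1/k_eq = 1/3.6534 + 1/1.2239 = 1.0908; k_eq = 0.9168 N/mm
δ = F/k_eq = 6.48/0.9168 = 7.0681 mm

7.07 mm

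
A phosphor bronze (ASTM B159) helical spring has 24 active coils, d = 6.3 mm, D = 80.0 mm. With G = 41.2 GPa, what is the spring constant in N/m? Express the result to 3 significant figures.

k = Gd⁴/(8D³N_a) = (41.2×10³ × 6.3⁴) / (8 × 80.0³ × 24)
  = 6.49022e+07 / 9.8304e+07 = 0.66022 N/mm = 660.22 N/m

660 N/m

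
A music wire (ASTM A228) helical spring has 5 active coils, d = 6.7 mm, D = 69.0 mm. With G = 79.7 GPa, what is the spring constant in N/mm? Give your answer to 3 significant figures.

12.2 N/mm

k = Gd⁴/(8D³N_a) = (79.7×10³ × 6.7⁴) / (8 × 69.0³ × 5)
  = 1.60604e+08 / 1.31404e+07 = 12.222 N/mm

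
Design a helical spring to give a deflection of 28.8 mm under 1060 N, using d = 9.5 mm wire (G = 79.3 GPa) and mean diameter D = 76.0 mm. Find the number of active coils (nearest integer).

5

Required rate k = F/δ = 1060/28.8 = 36.806 N/mm
N_a = Gd⁴/(8D³k) = (79.3×10³ × 9.5⁴)/(8 × 76.0³ × 36.806)
    = 6.45903e+08 / 1.29254e+08 = 4.997 → 5 coils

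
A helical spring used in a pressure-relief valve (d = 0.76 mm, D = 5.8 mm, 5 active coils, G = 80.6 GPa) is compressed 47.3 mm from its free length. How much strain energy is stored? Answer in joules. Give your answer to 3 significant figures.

k = Gd⁴/(8D³N_a) = (80.6×10³)(0.76⁴)/(8·5.8³·5) = 3.4454 N/mm
U = ½kδ² = 0.5 × 3.4454 × 47.3² = 3854.2 N·mm = 3.8542 J

3.85 J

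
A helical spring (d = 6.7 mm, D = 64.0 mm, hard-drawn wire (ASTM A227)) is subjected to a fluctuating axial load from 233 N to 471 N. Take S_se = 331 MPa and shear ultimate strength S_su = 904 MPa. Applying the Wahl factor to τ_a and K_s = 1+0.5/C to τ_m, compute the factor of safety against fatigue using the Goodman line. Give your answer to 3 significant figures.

2.24

C = D/d = 64.0/6.7 = 9.5522; K_W = (4C−1)/(4C−4)+0.615/C = 1.1521; K_s = 1+0.5/C = 1.0523
F_a = (F_max−F_min)/2 = 119 N; F_m = (F_max+F_min)/2 = 352 N
τ_a = K_W·8F_aD/(πd³) = 1.1521 × 64.483 = 74.289 MPa
τ_m = K_s·8F_mD/(πd³) = 1.0523 × 190.74 = 200.72 MPa
Goodman: 1/n_f = τ_a/S_se + τ_m/S_su = 74.289/331 + 200.72/904 = 0.22444 + 0.22204 = 0.44648
n_f = 1/0.44648 = 2.24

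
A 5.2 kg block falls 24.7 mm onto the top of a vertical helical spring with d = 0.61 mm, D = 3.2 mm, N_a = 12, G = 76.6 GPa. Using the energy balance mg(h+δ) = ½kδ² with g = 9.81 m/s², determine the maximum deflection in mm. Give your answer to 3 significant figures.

46.4 mm

k = Gd⁴/(8D³N_a) = (76.6×10³)(0.61⁴)/(8·3.2³·12) = 3.3715 N/mm
W = mg = 5.2 × 9.81 = 51.012 N
½kδ² − Wδ − Wh = 0 → δ = (W + √(W² + 2kWh))/k
δ = (51.012 + √(2602.2 + 8496.23))/3.3715 = (51.012 + 105.35)/3.3715 = 46.377 mm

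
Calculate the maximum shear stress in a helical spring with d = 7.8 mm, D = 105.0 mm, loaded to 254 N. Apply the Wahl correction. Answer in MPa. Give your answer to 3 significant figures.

Spring index C = D/d = 105.0/7.8 = 13.4615
K_W = (4C−1)/(4C−4) + 0.615/C = 52.846/49.846 + 0.0457 = 1.1059
τ₀ = 8FD/(πd³) = 8·254·105.0/(π·7.8³) = 213360/1490.8 = 143.11 MPa
τ_max = K·τ₀ = 1.1059 × 143.11 = 158.26 MPa

158 MPa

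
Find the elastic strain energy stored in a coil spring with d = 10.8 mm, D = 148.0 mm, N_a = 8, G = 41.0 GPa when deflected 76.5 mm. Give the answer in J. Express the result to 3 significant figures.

k = Gd⁴/(8D³N_a) = (41.0×10³)(10.8⁴)/(8·148.0³·8) = 2.6885 N/mm
U = ½kδ² = 0.5 × 2.6885 × 76.5² = 7867 N·mm = 7.867 J

7.87 J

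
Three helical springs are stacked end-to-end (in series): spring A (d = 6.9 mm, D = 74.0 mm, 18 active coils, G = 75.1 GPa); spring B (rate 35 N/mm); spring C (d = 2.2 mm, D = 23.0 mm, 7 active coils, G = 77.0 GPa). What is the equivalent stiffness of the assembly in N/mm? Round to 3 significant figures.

k_A = Gd⁴/(8D³N_a) = (75.1×10³)(6.9⁴)/(8·74.0³·18) = 2.9173 N/mm
k_C = Gd⁴/(8D³N_a) = (77.0×10³)(2.2⁴)/(8·23.0³·7) = 2.6473 N/mm
Series: 1/k_eq = 1/2.9173 + 1/35 + 1/2.6473 = 0.74909; k_eq = 1.3349 N/mm

1.33 N/mm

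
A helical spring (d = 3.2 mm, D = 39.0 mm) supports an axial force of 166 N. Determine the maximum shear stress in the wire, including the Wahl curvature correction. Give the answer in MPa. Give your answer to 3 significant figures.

Spring index C = D/d = 39.0/3.2 = 12.1875
K_W = (4C−1)/(4C−4) + 0.615/C = 47.750/44.750 + 0.0505 = 1.1175
τ₀ = 8FD/(πd³) = 8·166·39.0/(π·3.2³) = 51792/102.94 = 503.11 MPa
τ_max = K·τ₀ = 1.1175 × 503.11 = 562.23 MPa

562 MPa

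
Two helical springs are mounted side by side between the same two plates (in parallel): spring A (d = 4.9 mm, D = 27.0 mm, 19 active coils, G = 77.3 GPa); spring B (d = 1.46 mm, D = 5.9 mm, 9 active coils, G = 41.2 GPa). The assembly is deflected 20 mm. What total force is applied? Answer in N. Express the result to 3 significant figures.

k_A = Gd⁴/(8D³N_a) = (77.3×10³)(4.9⁴)/(8·27.0³·19) = 14.895 N/mm
k_B = Gd⁴/(8D³N_a) = (41.2×10³)(1.46⁴)/(8·5.9³·9) = 12.66 N/mm
Parallel: k_eq = 14.895 + 12.66 = 27.554 N/mm
F = k_eq·δ = 27.554·20 = 551.08 N

551 N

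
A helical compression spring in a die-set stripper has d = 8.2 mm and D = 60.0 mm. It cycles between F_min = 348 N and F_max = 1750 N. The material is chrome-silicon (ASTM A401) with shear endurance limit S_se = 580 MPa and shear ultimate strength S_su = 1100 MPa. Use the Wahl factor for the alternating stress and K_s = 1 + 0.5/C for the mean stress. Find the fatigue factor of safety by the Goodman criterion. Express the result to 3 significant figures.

1.46

C = D/d = 60.0/8.2 = 7.3171; K_W = (4C−1)/(4C−4)+0.615/C = 1.2028; K_s = 1+0.5/C = 1.0683
F_a = (F_max−F_min)/2 = 701 N; F_m = (F_max+F_min)/2 = 1049 N
τ_a = K_W·8F_aD/(πd³) = 1.2028 × 194.25 = 233.64 MPa
τ_m = K_s·8F_mD/(πd³) = 1.0683 × 290.69 = 310.55 MPa
Goodman: 1/n_f = τ_a/S_se + τ_m/S_su = 233.64/580 + 310.55/1100 = 0.40283 + 0.28232 = 0.68515
n_f = 1/0.68515 = 1.46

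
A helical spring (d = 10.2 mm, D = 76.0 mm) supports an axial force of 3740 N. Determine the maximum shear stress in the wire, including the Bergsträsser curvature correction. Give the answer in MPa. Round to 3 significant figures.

809 MPa

Spring index C = D/d = 76.0/10.2 = 7.4510
K_B = (4C+2)/(4C−3) = 31.804/26.804 = 1.1865
τ₀ = 8FD/(πd³) = 8·3740·76.0/(π·10.2³) = 2.27392e+06/3333.9 = 682.06 MPa
τ_max = K·τ₀ = 1.1865 × 682.06 = 809.3 MPa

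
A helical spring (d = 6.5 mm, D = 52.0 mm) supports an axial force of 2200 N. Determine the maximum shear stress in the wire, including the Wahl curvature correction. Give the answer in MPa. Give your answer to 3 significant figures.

Spring index C = D/d = 52.0/6.5 = 8.0000
K_W = (4C−1)/(4C−4) + 0.615/C = 31.000/28.000 + 0.0769 = 1.1840
τ₀ = 8FD/(πd³) = 8·2200·52.0/(π·6.5³) = 915200/862.76 = 1060.8 MPa
τ_max = K·τ₀ = 1.1840 × 1060.8 = 1256 MPa

1260 MPa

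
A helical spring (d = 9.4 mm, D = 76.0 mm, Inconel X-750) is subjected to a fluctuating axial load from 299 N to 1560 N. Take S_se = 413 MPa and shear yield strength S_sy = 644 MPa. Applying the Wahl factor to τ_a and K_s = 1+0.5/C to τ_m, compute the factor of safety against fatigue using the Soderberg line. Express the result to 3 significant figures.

C = D/d = 76.0/9.4 = 8.0851; K_W = (4C−1)/(4C−4)+0.615/C = 1.1819; K_s = 1+0.5/C = 1.0618
F_a = (F_max−F_min)/2 = 630.5 N; F_m = (F_max+F_min)/2 = 929.5 N
τ_a = K_W·8F_aD/(πd³) = 1.1819 × 146.91 = 173.64 MPa
τ_m = K_s·8F_mD/(πd³) = 1.0618 × 216.58 = 229.97 MPa
Soderberg: 1/n_f = τ_a/S_se + τ_m/S_sy = 173.64/413 + 229.97/644 = 0.42043 + 0.35710 = 0.77753
n_f = 1/0.77753 = 1.286

1.29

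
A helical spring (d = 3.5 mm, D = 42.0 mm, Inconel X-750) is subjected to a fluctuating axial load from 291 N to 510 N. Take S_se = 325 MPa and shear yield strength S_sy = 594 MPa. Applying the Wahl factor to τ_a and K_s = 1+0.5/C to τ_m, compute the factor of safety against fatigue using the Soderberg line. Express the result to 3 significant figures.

0.371

C = D/d = 42.0/3.5 = 12.0000; K_W = (4C−1)/(4C−4)+0.615/C = 1.1194; K_s = 1+0.5/C = 1.0417
F_a = (F_max−F_min)/2 = 109.5 N; F_m = (F_max+F_min)/2 = 400.5 N
τ_a = K_W·8F_aD/(πd³) = 1.1194 × 273.15 = 305.77 MPa
τ_m = K_s·8F_mD/(πd³) = 1.0417 × 999.05 = 1040.7 MPa
Soderberg: 1/n_f = τ_a/S_se + τ_m/S_sy = 305.77/325 + 1040.7/594 = 0.94084 + 1.75198 = 2.6928
n_f = 1/2.6928 = 0.3714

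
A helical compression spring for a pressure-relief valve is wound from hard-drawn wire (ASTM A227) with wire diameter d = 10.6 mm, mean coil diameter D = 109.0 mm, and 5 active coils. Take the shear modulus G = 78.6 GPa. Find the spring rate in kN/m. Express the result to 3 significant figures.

19.2 kN/m

k = Gd⁴/(8D³N_a) = (78.6×10³ × 10.6⁴) / (8 × 109.0³ × 5)
  = 9.92307e+08 / 5.18012e+07 = 19.156 N/mm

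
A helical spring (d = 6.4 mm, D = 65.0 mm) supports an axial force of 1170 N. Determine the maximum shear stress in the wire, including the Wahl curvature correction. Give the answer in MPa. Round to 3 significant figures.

844 MPa

Spring index C = D/d = 65.0/6.4 = 10.1562
K_W = (4C−1)/(4C−4) + 0.615/C = 39.625/36.625 + 0.0606 = 1.1425
τ₀ = 8FD/(πd³) = 8·1170·65.0/(π·6.4³) = 608400/823.55 = 738.75 MPa
τ_max = K·τ₀ = 1.1425 × 738.75 = 844 MPa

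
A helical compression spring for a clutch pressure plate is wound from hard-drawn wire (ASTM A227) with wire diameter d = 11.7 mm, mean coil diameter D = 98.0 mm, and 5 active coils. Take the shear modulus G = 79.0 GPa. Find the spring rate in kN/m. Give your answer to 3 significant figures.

39.3 kN/m

k = Gd⁴/(8D³N_a) = (79.0×10³ × 11.7⁴) / (8 × 98.0³ × 5)
  = 1.48037e+09 / 3.76477e+07 = 39.322 N/mm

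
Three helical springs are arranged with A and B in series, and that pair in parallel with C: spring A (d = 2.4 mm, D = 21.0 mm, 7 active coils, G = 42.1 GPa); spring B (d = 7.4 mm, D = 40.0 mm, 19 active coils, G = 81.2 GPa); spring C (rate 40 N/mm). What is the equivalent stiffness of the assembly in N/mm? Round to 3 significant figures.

42.4 N/mm

k_A = Gd⁴/(8D³N_a) = (42.1×10³)(2.4⁴)/(8·21.0³·7) = 2.6933 N/mm
k_B = Gd⁴/(8D³N_a) = (81.2×10³)(7.4⁴)/(8·40.0³·19) = 25.03 N/mm
Springs A,B series: k_AB = 1/(1/2.6933+1/25.03) = 2.4316 N/mm; parallel with C: k_eq = 2.4316+40 = 42.432 N/mm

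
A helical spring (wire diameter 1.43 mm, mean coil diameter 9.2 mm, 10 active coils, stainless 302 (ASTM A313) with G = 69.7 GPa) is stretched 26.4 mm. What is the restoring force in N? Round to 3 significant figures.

k = Gd⁴/(8D³N_a) = (69.7×10³)(1.43⁴)/(8·9.2³·10) = 4.6787 N/mm
F = k·δ = 4.6787 × 26.4 = 123.52 N

124 N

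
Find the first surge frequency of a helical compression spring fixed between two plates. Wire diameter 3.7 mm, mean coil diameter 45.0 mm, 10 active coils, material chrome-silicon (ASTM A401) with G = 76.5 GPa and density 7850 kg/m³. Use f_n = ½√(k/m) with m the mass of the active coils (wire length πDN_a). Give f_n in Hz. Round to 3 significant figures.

64.2 Hz

k = Gd⁴/(8D³N_a) = (76.5×10³)(3.7⁴)/(8·45.0³·10) = 1.9667 N/mm = 1966.7 N/m
Wire length L = πDN_a = π·45.0·10 = 1413.7 mm
m = ρ·(πd²/4)·L = 7850 × 10.752×10⁻⁶ m² × 1.4137 m = 0.11932 kg
f_n = ½√(k/m) = 0.5·√(1966.7/0.11932) = 0.5·√(16482) = 64.192 Hz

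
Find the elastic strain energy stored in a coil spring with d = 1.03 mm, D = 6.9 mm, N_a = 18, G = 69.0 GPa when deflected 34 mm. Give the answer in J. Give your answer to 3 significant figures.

k = Gd⁴/(8D³N_a) = (69.0×10³)(1.03⁴)/(8·6.9³·18) = 1.6417 N/mm
U = ½kδ² = 0.5 × 1.6417 × 34² = 948.89 N·mm = 0.94889 J

0.949 J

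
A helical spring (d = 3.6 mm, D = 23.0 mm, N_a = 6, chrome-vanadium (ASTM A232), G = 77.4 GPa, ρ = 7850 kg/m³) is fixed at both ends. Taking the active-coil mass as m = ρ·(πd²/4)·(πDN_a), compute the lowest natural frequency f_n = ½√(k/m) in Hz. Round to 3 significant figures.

401 Hz

k = Gd⁴/(8D³N_a) = (77.4×10³)(3.6⁴)/(8·23.0³·6) = 22.26 N/mm = 22260 N/m
Wire length L = πDN_a = π·23.0·6 = 433.54 mm
m = ρ·(πd²/4)·L = 7850 × 10.179×10⁻⁶ m² × 0.43354 m = 0.034641 kg
f_n = ½√(k/m) = 0.5·√(22260/0.034641) = 0.5·√(6.4259e+05) = 400.81 Hz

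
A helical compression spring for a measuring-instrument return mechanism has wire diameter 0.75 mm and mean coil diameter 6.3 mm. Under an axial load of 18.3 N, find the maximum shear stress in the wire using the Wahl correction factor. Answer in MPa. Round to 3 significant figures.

Spring index C = D/d = 6.3/0.75 = 8.4000
K_W = (4C−1)/(4C−4) + 0.615/C = 32.600/29.600 + 0.0732 = 1.1746
τ₀ = 8FD/(πd³) = 8·18.3·6.3/(π·0.75³) = 922.32/1.3254 = 695.9 MPa
τ_max = K·τ₀ = 1.1746 × 695.9 = 817.38 MPa

817 MPa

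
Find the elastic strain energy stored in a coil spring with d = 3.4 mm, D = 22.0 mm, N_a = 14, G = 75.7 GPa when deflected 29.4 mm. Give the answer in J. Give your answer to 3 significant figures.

3.67 J

k = Gd⁴/(8D³N_a) = (75.7×10³)(3.4⁴)/(8·22.0³·14) = 8.4825 N/mm
U = ½kδ² = 0.5 × 8.4825 × 29.4² = 3666 N·mm = 3.666 J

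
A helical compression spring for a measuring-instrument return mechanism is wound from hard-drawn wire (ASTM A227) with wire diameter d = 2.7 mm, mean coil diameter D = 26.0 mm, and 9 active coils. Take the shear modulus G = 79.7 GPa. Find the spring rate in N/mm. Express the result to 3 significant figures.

3.35 N/mm

k = Gd⁴/(8D³N_a) = (79.7×10³ × 2.7⁴) / (8 × 26.0³ × 9)
  = 4.23558e+06 / 1.26547e+06 = 3.347 N/mm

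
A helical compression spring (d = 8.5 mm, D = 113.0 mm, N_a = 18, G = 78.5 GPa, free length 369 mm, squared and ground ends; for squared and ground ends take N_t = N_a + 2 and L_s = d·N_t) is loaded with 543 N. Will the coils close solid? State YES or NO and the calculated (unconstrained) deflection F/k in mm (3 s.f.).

k = Gd⁴/(8D³N_a) = (78.5×10³)(8.5⁴)/(8·113.0³·18) = 1.9722 N/mm
N_t = 20; L_s = 8.5·20 = 170 mm; δ_solid = L₀ − L_s = 369 − 170 = 199 mm
δ = F/k = 543/1.9722 = 275.33 mm
δ ≥ δ_solid → spring goes solid

YES, δ = 275 mm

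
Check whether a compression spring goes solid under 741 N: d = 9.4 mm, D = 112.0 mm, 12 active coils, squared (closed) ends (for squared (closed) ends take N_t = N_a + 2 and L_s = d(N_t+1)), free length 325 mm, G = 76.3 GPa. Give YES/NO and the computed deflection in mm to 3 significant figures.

NO, δ = 168 mm

k = Gd⁴/(8D³N_a) = (76.3×10³)(9.4⁴)/(8·112.0³·12) = 4.4168 N/mm
N_t = 14; L_s = 9.4·15 = 141 mm; δ_solid = L₀ − L_s = 325 − 141 = 184 mm
δ = F/k = 741/4.4168 = 167.77 mm
δ < δ_solid → spring does not go solid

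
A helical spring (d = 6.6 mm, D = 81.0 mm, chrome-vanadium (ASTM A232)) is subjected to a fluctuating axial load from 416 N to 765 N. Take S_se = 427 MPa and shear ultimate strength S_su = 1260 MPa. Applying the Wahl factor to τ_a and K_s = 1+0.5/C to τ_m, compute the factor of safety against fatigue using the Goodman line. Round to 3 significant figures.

C = D/d = 81.0/6.6 = 12.2727; K_W = (4C−1)/(4C−4)+0.615/C = 1.1166; K_s = 1+0.5/C = 1.0407
F_a = (F_max−F_min)/2 = 174.5 N; F_m = (F_max+F_min)/2 = 590.5 N
τ_a = K_W·8F_aD/(πd³) = 1.1166 × 125.2 = 139.8 MPa
τ_m = K_s·8F_mD/(πd³) = 1.0407 × 423.66 = 440.92 MPa
Goodman: 1/n_f = τ_a/S_se + τ_m/S_su = 139.8/427 + 440.92/1260 = 0.32740 + 0.34993 = 0.67733
n_f = 1/0.67733 = 1.476

1.48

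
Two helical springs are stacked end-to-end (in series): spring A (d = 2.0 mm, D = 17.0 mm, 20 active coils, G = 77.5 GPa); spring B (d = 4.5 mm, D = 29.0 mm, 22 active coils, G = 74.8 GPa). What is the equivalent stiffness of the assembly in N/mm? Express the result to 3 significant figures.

1.29 N/mm

k_A = Gd⁴/(8D³N_a) = (77.5×10³)(2.0⁴)/(8·17.0³·20) = 1.5774 N/mm
k_B = Gd⁴/(8D³N_a) = (74.8×10³)(4.5⁴)/(8·29.0³·22) = 7.1457 N/mm
Series: 1/k_eq = 1/1.5774 + 1/7.1457 = 0.77388; k_eq = 1.2922 N/mm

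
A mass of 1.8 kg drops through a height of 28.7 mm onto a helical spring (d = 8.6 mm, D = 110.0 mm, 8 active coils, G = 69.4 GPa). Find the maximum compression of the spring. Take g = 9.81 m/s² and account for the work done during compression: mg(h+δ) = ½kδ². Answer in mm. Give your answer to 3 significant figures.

19.6 mm

k = Gd⁴/(8D³N_a) = (69.4×10³)(8.6⁴)/(8·110.0³·8) = 4.4565 N/mm
W = mg = 1.8 × 9.81 = 17.658 N
½kδ² − Wδ − Wh = 0 → δ = (W + √(W² + 2kWh))/k
δ = (17.658 + √(311.8 + 4516.99))/4.4565 = (17.658 + 69.489)/4.4565 = 19.555 mm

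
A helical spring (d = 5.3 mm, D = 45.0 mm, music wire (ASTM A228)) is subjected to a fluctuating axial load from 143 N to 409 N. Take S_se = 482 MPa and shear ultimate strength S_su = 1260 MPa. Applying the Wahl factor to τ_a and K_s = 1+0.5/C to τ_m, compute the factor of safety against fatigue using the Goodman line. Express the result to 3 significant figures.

2.34

C = D/d = 45.0/5.3 = 8.4906; K_W = (4C−1)/(4C−4)+0.615/C = 1.1726; K_s = 1+0.5/C = 1.0589
F_a = (F_max−F_min)/2 = 133 N; F_m = (F_max+F_min)/2 = 276 N
τ_a = K_W·8F_aD/(πd³) = 1.1726 × 102.37 = 120.04 MPa
τ_m = K_s·8F_mD/(πd³) = 1.0589 × 212.44 = 224.95 MPa
Goodman: 1/n_f = τ_a/S_se + τ_m/S_su = 120.04/482 + 224.95/1260 = 0.24904 + 0.17853 = 0.42757
n_f = 1/0.42757 = 2.339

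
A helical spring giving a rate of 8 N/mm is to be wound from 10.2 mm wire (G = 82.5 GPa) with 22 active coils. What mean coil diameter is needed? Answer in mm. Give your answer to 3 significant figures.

D = (Gd⁴/(8N_a·k))^(1/3) = (82.5×10³·10.2⁴/(8·22·8))^(1/3)
  = (634238)^(1/3) = 85.9180 mm

85.9 mm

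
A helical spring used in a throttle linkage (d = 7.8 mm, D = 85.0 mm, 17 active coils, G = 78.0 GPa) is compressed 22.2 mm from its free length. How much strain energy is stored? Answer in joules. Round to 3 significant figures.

k = Gd⁴/(8D³N_a) = (78.0×10³)(7.8⁴)/(8·85.0³·17) = 3.4568 N/mm
U = ½kδ² = 0.5 × 3.4568 × 22.2² = 851.83 N·mm = 0.85183 J

0.852 J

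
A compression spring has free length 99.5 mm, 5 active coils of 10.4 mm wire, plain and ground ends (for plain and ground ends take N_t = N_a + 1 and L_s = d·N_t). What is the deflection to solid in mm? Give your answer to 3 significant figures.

37.1 mm

N_t = 6; L_s = 10.4·6 = 62.4 mm
δ_solid = L₀ − L_s = 99.5 − 62.4 = 37.1 mm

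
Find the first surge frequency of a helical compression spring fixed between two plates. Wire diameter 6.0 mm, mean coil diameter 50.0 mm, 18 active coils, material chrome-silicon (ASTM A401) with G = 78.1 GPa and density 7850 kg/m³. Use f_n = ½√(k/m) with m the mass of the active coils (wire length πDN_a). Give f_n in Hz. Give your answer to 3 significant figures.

k = Gd⁴/(8D³N_a) = (78.1×10³)(6.0⁴)/(8·50.0³·18) = 5.6232 N/mm = 5623.2 N/m
Wire length L = πDN_a = π·50.0·18 = 2827.4 mm
m = ρ·(πd²/4)·L = 7850 × 28.274×10⁻⁶ m² × 2.8274 m = 0.62756 kg
f_n = ½√(k/m) = 0.5·√(5623.2/0.62756) = 0.5·√(8960.4) = 47.33 Hz

47.3 Hz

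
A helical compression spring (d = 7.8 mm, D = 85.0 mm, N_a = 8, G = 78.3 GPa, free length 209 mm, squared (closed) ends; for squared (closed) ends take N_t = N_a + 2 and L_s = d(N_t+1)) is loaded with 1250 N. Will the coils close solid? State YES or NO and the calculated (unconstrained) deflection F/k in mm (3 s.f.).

k = Gd⁴/(8D³N_a) = (78.3×10³)(7.8⁴)/(8·85.0³·8) = 7.374 N/mm
N_t = 10; L_s = 7.8·11 = 85.8 mm; δ_solid = L₀ − L_s = 209 − 85.8 = 123.2 mm
δ = F/k = 1250/7.374 = 169.51 mm
δ ≥ δ_solid → spring goes solid

YES, δ = 170 mm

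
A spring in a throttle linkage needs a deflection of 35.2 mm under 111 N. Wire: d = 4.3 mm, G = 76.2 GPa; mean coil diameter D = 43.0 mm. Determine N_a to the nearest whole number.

13

Required rate k = F/δ = 111/35.2 = 3.1534 N/mm
N_a = Gd⁴/(8D³k) = (76.2×10³ × 4.3⁴)/(8 × 43.0³ × 3.1534)
    = 2.60513e+07 / 2.00574e+06 = 12.99 → 13 coils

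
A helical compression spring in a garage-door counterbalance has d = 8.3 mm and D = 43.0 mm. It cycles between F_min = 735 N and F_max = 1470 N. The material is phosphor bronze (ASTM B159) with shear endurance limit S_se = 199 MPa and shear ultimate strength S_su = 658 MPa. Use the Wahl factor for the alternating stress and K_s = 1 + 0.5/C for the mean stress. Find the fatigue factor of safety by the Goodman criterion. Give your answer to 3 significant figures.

C = D/d = 43.0/8.3 = 5.1807; K_W = (4C−1)/(4C−4)+0.615/C = 1.2981; K_s = 1+0.5/C = 1.0965
F_a = (F_max−F_min)/2 = 367.5 N; F_m = (F_max+F_min)/2 = 1102.5 N
τ_a = K_W·8F_aD/(πd³) = 1.2981 × 70.377 = 91.357 MPa
τ_m = K_s·8F_mD/(πd³) = 1.0965 × 211.13 = 231.51 MPa
Goodman: 1/n_f = τ_a/S_se + τ_m/S_su = 91.357/199 + 231.51/658 = 0.45908 + 0.35184 = 0.81092
n_f = 1/0.81092 = 1.233

1.23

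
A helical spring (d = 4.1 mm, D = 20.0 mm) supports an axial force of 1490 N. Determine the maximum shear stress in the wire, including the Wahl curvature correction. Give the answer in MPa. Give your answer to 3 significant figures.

1450 MPa

Spring index C = D/d = 20.0/4.1 = 4.8780
K_W = (4C−1)/(4C−4) + 0.615/C = 18.512/15.512 + 0.1261 = 1.3195
τ₀ = 8FD/(πd³) = 8·1490·20.0/(π·4.1³) = 238400/216.52 = 1101 MPa
τ_max = K·τ₀ = 1.3195 × 1101 = 1452.8 MPa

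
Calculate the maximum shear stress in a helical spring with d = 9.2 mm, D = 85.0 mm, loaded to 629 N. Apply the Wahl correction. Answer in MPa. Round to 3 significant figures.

202 MPa

Spring index C = D/d = 85.0/9.2 = 9.2391
K_W = (4C−1)/(4C−4) + 0.615/C = 35.957/32.957 + 0.0666 = 1.1576
τ₀ = 8FD/(πd³) = 8·629·85.0/(π·9.2³) = 427720/2446.3 = 174.84 MPa
τ_max = K·τ₀ = 1.1576 × 174.84 = 202.4 MPa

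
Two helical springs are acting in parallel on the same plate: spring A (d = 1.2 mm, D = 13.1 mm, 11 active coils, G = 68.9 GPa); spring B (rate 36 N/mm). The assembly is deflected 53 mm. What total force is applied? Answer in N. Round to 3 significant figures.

k_A = Gd⁴/(8D³N_a) = (68.9×10³)(1.2⁴)/(8·13.1³·11) = 0.72218 N/mm
Parallel: k_eq = 0.72218 + 36 = 36.722 N/mm
F = k_eq·δ = 36.722·53 = 1946.3 N

1950 N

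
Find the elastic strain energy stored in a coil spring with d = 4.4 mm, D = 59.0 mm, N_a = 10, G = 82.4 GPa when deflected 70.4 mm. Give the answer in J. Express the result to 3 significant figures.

4.66 J

k = Gd⁴/(8D³N_a) = (82.4×10³)(4.4⁴)/(8·59.0³·10) = 1.8797 N/mm
U = ½kδ² = 0.5 × 1.8797 × 70.4² = 4658.1 N·mm = 4.6581 J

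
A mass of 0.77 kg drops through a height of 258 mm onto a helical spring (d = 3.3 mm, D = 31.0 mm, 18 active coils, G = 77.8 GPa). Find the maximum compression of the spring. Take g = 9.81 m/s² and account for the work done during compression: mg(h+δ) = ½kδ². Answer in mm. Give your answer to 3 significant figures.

46.2 mm

k = Gd⁴/(8D³N_a) = (77.8×10³)(3.3⁴)/(8·31.0³·18) = 2.1507 N/mm
W = mg = 0.77 × 9.81 = 7.5537 N
½kδ² − Wδ − Wh = 0 → δ = (W + √(W² + 2kWh))/k
δ = (7.5537 + √(57.058 + 8382.96))/2.1507 = (7.5537 + 91.87)/2.1507 = 46.227 mm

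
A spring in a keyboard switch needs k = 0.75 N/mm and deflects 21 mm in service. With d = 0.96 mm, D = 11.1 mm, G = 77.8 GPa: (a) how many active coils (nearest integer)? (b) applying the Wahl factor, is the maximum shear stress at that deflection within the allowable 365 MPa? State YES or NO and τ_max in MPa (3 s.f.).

N_a = Gd⁴/(8D³k) = (77.8×10³)(0.96⁴)/(8·11.1³·0.75) = 8.053 → N_a = 8
Actual rate k = Gd⁴/(8D³·8) = 0.75495 N/mm
Working load F = kδ = 0.75495·21 = 15.854 N
C = 11.1/0.96 = 11.5625; K_W = (4C−1)/(4C−4)+0.615/C = 1.1242
τ_max = K_W·8FD/(πd³) = 1.1242·506.51 = 569.41 MPa
τ_max > 365 MPa → exceeds allowable

(a) 8 coils; (b) NO, τ_max = 569 MPa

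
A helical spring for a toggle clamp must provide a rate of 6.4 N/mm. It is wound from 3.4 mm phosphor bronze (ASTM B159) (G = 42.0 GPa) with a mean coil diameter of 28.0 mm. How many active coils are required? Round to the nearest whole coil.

5

N_a = Gd⁴/(8D³k) = (42.0×10³ × 3.4⁴)/(8 × 28.0³ × 6.4)
    = 5.61261e+06 / 1.12394e+06 = 4.994 → 5 coils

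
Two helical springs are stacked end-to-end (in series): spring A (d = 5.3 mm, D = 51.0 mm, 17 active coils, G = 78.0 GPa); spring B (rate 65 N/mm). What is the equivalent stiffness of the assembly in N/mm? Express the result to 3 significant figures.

3.24 N/mm

k_A = Gd⁴/(8D³N_a) = (78.0×10³)(5.3⁴)/(8·51.0³·17) = 3.4115 N/mm
Series: 1/k_eq = 1/3.4115 + 1/65 = 0.30851; k_eq = 3.2414 N/mm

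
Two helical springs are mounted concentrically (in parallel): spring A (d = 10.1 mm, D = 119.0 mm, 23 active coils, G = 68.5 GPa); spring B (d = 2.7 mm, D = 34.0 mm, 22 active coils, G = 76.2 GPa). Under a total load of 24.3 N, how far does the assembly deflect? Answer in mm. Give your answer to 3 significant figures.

k_A = Gd⁴/(8D³N_a) = (68.5×10³)(10.1⁴)/(8·119.0³·23) = 2.2989 N/mm
k_B = Gd⁴/(8D³N_a) = (76.2×10³)(2.7⁴)/(8·34.0³·22) = 0.58541 N/mm
Parallel: k_eq = 2.2989 + 0.58541 = 2.8843 N/mm
δ = F/k_eq = 24.3/2.8843 = 8.4249 mm

8.42 mm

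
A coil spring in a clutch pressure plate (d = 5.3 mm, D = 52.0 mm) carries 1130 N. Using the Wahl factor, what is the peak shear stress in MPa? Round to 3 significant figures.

Spring index C = D/d = 52.0/5.3 = 9.8113
K_W = (4C−1)/(4C−4) + 0.615/C = 38.245/35.245 + 0.0627 = 1.1478
τ₀ = 8FD/(πd³) = 8·1130·52.0/(π·5.3³) = 470080/467.71 = 1005.1 MPa
τ_max = K·τ₀ = 1.1478 × 1005.1 = 1153.6 MPa

1150 MPa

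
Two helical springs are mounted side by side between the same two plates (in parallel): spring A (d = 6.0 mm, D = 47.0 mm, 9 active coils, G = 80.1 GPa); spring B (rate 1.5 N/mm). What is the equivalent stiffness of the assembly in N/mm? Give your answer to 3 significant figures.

k_A = Gd⁴/(8D³N_a) = (80.1×10³)(6.0⁴)/(8·47.0³·9) = 13.887 N/mm
Parallel: k_eq = 13.887 + 1.5 = 15.387 N/mm

15.4 N/mm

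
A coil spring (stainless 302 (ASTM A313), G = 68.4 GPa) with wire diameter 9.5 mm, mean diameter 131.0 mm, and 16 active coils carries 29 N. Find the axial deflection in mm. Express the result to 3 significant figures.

15.0 mm

k = Gd⁴/(8D³N_a) = (68.4×10³)(9.5⁴)/(8·131.0³·16) = 1.9361 N/mm
δ = F/k = 29 / 1.9361 = 14.979 mm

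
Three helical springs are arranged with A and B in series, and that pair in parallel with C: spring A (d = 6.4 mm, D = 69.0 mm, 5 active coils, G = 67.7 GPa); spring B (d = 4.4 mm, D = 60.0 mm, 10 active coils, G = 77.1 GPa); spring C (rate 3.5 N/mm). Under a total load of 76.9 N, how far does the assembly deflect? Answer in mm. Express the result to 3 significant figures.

k_A = Gd⁴/(8D³N_a) = (67.7×10³)(6.4⁴)/(8·69.0³·5) = 8.6437 N/mm
k_B = Gd⁴/(8D³N_a) = (77.1×10³)(4.4⁴)/(8·60.0³·10) = 1.6723 N/mm
Springs A,B series: k_AB = 1/(1/8.6437+1/1.6723) = 1.4012 N/mm; parallel with C: k_eq = 1.4012+3.5 = 4.9012 N/mm
δ = F/k_eq = 76.9/4.9012 = 15.69 mm

15.7 mm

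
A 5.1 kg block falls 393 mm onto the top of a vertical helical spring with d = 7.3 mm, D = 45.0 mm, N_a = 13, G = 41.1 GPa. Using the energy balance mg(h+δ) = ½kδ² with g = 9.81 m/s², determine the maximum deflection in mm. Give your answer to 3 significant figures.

60.7 mm

k = Gd⁴/(8D³N_a) = (41.1×10³)(7.3⁴)/(8·45.0³·13) = 12.316 N/mm
W = mg = 5.1 × 9.81 = 50.031 N
½kδ² − Wδ − Wh = 0 → δ = (W + √(W² + 2kWh))/k
δ = (50.031 + √(2503.1 + 484311))/12.316 = (50.031 + 697.72)/12.316 = 60.715 mm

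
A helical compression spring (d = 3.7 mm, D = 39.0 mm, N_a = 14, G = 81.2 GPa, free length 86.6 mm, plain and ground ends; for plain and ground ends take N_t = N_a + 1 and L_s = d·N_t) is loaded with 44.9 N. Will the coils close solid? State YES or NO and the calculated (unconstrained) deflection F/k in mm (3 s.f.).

k = Gd⁴/(8D³N_a) = (81.2×10³)(3.7⁴)/(8·39.0³·14) = 2.2906 N/mm
N_t = 15; L_s = 3.7·15 = 55.5 mm; δ_solid = L₀ − L_s = 86.6 − 55.5 = 31.1 mm
δ = F/k = 44.9/2.2906 = 19.602 mm
δ < δ_solid → spring does not go solid

NO, δ = 19.6 mm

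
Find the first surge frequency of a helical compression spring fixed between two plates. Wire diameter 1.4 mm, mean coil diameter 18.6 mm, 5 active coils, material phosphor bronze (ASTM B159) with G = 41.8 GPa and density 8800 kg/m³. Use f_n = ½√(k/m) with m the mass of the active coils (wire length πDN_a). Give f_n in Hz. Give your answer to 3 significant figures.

199 Hz

k = Gd⁴/(8D³N_a) = (41.8×10³)(1.4⁴)/(8·18.6³·5) = 0.62386 N/mm = 623.86 N/m
Wire length L = πDN_a = π·18.6·5 = 292.17 mm
m = ρ·(πd²/4)·L = 8800 × 1.5394×10⁻⁶ m² × 0.29217 m = 0.0039579 kg
f_n = ½√(k/m) = 0.5·√(623.86/0.0039579) = 0.5·√(1.5763e+05) = 198.51 Hz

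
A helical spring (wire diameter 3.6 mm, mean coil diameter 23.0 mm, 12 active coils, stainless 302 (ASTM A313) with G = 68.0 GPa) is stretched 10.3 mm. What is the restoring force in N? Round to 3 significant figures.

101 N

k = Gd⁴/(8D³N_a) = (68.0×10³)(3.6⁴)/(8·23.0³·12) = 9.7783 N/mm
F = k·δ = 9.7783 × 10.3 = 100.72 N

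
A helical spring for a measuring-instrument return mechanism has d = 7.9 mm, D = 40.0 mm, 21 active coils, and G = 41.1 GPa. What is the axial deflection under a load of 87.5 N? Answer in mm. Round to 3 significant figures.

5.88 mm

k = Gd⁴/(8D³N_a) = (41.1×10³)(7.9⁴)/(8·40.0³·21) = 14.889 N/mm
δ = F/k = 87.5 / 14.889 = 5.8769 mm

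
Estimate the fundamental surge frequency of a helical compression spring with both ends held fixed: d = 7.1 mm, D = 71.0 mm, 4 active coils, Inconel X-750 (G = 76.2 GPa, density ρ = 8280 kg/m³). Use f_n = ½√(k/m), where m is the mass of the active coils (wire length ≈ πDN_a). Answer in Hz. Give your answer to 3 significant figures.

k = Gd⁴/(8D³N_a) = (76.2×10³)(7.1⁴)/(8·71.0³·4) = 16.907 N/mm = 16907 N/m
Wire length L = πDN_a = π·71.0·4 = 892.21 mm
m = ρ·(πd²/4)·L = 8280 × 39.592×10⁻⁶ m² × 0.89221 m = 0.29249 kg
f_n = ½√(k/m) = 0.5·√(16907/0.29249) = 0.5·√(57804) = 120.21 Hz

120 Hz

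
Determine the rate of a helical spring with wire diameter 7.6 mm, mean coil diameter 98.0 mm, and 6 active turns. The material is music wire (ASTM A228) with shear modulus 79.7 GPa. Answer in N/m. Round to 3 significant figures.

5890 N/m

k = Gd⁴/(8D³N_a) = (79.7×10³ × 7.6⁴) / (8 × 98.0³ × 6)
  = 2.65897e+08 / 4.51772e+07 = 5.8856 N/mm = 5885.6 N/m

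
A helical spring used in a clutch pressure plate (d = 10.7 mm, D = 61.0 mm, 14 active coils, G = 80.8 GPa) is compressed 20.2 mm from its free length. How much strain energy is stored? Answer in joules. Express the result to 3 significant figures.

8.50 J

k = Gd⁴/(8D³N_a) = (80.8×10³)(10.7⁴)/(8·61.0³·14) = 41.662 N/mm
U = ½kδ² = 0.5 × 41.662 × 20.2² = 8499.9 N·mm = 8.4999 J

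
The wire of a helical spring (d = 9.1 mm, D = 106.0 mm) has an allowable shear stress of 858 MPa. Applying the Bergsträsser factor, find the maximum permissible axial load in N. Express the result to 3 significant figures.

C = D/d = 106.0/9.1 = 11.6484
K_B = (4C+2)/(4C−3) = 48.593/43.593 = 1.1147
τ_max = K·8FD/(πd³) → F_max = τ_allow·πd³/(8DK)
F_max = 858·π·9.1³/(8·106.0·1.1147) = 2.0312e+06/945.26 = 2148.9 N

2150 N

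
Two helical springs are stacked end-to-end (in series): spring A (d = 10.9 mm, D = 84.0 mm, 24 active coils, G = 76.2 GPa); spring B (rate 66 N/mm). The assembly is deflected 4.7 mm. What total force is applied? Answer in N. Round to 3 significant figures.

38.9 N

k_A = Gd⁴/(8D³N_a) = (76.2×10³)(10.9⁴)/(8·84.0³·24) = 9.452 N/mm
Series: 1/k_eq = 1/9.452 + 1/66 = 0.12095; k_eq = 8.2679 N/mm
F = k_eq·δ = 8.2679·4.7 = 38.859 N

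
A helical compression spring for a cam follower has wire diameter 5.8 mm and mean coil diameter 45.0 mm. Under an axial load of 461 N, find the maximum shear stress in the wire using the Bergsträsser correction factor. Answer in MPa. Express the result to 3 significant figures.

319 MPa

Spring index C = D/d = 45.0/5.8 = 7.7586
K_B = (4C+2)/(4C−3) = 33.034/28.034 = 1.1784
τ₀ = 8FD/(πd³) = 8·461·45.0/(π·5.8³) = 165960/612.96 = 270.75 MPa
τ_max = K·τ₀ = 1.1784 × 270.75 = 319.04 MPa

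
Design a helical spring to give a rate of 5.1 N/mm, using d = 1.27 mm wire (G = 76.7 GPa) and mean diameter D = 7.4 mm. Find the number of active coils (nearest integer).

12

N_a = Gd⁴/(8D³k) = (76.7×10³ × 1.27⁴)/(8 × 7.4³ × 5.1)
    = 199531 / 16533.1 = 12.07 → 12 coils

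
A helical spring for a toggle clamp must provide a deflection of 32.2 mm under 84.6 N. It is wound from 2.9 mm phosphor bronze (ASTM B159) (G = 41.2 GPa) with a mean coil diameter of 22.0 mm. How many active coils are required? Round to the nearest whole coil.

Required rate k = F/δ = 84.6/32.2 = 2.6273 N/mm
N_a = Gd⁴/(8D³k) = (41.2×10³ × 2.9⁴)/(8 × 22.0³ × 2.6273)
    = 2.914e+06 / 223806 = 13.02 → 13 coils

13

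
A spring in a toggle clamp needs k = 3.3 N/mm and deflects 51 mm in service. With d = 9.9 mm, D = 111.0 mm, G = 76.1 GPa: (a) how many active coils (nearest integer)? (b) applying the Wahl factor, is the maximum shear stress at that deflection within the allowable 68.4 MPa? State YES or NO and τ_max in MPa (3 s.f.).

N_a = Gd⁴/(8D³k) = (76.1×10³)(9.9⁴)/(8·111.0³·3.3) = 20.25 → N_a = 20
Actual rate k = Gd⁴/(8D³·20) = 3.3407 N/mm
Working load F = kδ = 3.3407·51 = 170.38 N
C = 111.0/9.9 = 11.2121; K_W = (4C−1)/(4C−4)+0.615/C = 1.1283
τ_max = K_W·8FD/(πd³) = 1.1283·49.632 = 56 MPa
τ_max ≤ 68.4 MPa → acceptable

(a) 20 coils; (b) YES, τ_max = 56.0 MPa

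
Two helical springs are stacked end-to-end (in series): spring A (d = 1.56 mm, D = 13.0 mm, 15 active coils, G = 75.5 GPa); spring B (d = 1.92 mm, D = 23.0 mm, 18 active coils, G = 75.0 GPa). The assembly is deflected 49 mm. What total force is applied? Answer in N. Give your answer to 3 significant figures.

21.2 N

k_A = Gd⁴/(8D³N_a) = (75.5×10³)(1.56⁴)/(8·13.0³·15) = 1.696 N/mm
k_B = Gd⁴/(8D³N_a) = (75.0×10³)(1.92⁴)/(8·23.0³·18) = 0.58173 N/mm
Series: 1/k_eq = 1/1.696 + 1/0.58173 = 2.3086; k_eq = 0.43316 N/mm
F = k_eq·δ = 0.43316·49 = 21.225 N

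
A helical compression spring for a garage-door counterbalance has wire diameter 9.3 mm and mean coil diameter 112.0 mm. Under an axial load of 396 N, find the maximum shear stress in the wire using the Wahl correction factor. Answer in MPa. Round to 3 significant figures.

157 MPa

Spring index C = D/d = 112.0/9.3 = 12.0430
K_W = (4C−1)/(4C−4) + 0.615/C = 47.172/44.172 + 0.0511 = 1.1190
τ₀ = 8FD/(πd³) = 8·396·112.0/(π·9.3³) = 354816/2527 = 140.41 MPa
τ_max = K·τ₀ = 1.1190 × 140.41 = 157.12 MPa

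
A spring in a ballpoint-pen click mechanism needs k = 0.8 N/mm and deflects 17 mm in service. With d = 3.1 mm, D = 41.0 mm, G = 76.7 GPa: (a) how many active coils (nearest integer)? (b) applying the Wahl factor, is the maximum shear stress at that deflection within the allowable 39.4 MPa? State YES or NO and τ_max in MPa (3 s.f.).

N_a = Gd⁴/(8D³k) = (76.7×10³)(3.1⁴)/(8·41.0³·0.8) = 16.06 → N_a = 16
Actual rate k = Gd⁴/(8D³·16) = 0.80294 N/mm
Working load F = kδ = 0.80294·17 = 13.65 N
C = 41.0/3.1 = 13.2258; K_W = (4C−1)/(4C−4)+0.615/C = 1.1078
τ_max = K_W·8FD/(πd³) = 1.1078·47.837 = 52.997 MPa
τ_max > 39.4 MPa → exceeds allowable

(a) 16 coils; (b) NO, τ_max = 53.0 MPa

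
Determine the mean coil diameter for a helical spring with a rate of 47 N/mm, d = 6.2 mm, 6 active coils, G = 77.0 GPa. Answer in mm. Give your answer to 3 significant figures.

36.9 mm

D = (Gd⁴/(8N_a·k))^(1/3) = (77.0×10³·6.2⁴/(8·6·47))^(1/3)
  = (50433.4)^(1/3) = 36.9465 mm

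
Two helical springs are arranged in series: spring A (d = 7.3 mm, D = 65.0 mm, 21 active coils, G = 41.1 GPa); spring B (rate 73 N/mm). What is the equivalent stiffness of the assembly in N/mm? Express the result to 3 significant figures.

2.45 N/mm

k_A = Gd⁴/(8D³N_a) = (41.1×10³)(7.3⁴)/(8·65.0³·21) = 2.5298 N/mm
Series: 1/k_eq = 1/2.5298 + 1/73 = 0.40899; k_eq = 2.4451 N/mm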